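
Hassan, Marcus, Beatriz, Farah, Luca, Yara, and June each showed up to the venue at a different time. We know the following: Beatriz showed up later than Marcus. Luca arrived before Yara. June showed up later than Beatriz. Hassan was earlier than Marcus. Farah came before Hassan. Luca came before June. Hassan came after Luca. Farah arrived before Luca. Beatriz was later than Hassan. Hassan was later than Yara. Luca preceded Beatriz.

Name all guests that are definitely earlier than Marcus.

Directly stated before Marcus: Hassan.
Farah reaches Marcus via Farah → Hassan → Marcus.
Luca reaches Marcus via Luca → Hassan → Marcus.
Yara reaches Marcus via Yara → Hassan → Marcus.
No chain forces Beatriz (or any of the others) ahead of Marcus.

Farah, Hassan, Luca, Yara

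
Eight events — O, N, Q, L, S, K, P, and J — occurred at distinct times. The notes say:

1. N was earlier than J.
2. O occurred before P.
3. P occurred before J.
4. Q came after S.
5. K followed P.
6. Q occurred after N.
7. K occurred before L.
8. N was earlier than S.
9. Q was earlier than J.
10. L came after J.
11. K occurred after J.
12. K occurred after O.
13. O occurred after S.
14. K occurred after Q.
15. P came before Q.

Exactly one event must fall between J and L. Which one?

K

Tracing the constraints gives J → K → L, so K sits after J and before L.
No other event is forced both after J and before L.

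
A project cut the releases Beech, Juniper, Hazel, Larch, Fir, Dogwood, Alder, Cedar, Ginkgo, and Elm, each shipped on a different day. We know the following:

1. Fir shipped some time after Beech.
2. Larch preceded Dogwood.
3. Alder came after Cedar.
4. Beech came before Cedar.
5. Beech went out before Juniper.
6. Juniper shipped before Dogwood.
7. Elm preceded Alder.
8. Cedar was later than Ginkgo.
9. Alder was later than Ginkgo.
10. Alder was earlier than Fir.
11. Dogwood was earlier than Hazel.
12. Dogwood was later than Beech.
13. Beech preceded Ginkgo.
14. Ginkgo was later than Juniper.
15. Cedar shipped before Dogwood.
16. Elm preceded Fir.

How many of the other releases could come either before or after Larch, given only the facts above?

Forced after Larch: Dogwood and Hazel.
That leaves Alder, Beech, Cedar, Elm, Fir, Ginkgo, and Juniper with no forced order relative to Larch — 7.

7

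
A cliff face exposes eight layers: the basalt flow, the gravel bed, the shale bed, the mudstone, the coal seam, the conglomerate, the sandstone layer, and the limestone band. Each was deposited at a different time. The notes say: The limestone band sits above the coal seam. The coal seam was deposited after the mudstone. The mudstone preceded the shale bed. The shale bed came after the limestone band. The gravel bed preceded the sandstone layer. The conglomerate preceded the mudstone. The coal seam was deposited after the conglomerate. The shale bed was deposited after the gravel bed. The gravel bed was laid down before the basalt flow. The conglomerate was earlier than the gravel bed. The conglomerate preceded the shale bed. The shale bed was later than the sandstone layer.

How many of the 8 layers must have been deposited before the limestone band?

Directly stated before the limestone band: the coal seam.
The conglomerate reaches the limestone band via the conglomerate → the coal seam → the limestone band.
The mudstone reaches the limestone band via the mudstone → the coal seam → the limestone band.
No chain forces the sandstone layer (or any of the others) ahead of the limestone band.
That's the coal seam, the conglomerate, and the mudstone — 3 in all.

3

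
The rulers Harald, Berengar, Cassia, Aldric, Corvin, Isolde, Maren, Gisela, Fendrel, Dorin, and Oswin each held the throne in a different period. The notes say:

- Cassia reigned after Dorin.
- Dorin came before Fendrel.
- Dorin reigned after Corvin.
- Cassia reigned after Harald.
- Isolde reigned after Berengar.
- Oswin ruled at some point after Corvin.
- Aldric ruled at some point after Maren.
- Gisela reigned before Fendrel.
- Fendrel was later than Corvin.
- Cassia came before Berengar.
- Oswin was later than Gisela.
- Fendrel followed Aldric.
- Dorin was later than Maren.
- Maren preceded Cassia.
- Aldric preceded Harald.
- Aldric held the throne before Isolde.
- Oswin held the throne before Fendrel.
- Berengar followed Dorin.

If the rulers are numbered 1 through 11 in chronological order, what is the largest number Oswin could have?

10

Oswin must come before Fendrel — 1 ruler forced after them.
Everything else can be placed before Oswin in some valid order, so Oswin can sit as late as position 11 − 1 = 10.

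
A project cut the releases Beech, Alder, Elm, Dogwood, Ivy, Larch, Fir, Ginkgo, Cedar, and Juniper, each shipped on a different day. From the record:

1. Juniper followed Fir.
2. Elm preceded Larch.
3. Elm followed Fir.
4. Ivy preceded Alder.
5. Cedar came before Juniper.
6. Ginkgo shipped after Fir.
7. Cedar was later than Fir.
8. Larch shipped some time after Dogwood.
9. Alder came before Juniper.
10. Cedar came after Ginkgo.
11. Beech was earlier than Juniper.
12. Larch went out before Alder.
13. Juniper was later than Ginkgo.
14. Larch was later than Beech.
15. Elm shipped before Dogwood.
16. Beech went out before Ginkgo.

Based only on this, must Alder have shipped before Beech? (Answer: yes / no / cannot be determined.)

Tracing the constraints gives Beech → Larch → Alder, so Beech must come before Alder.
That means Alder cannot be before Beech.

no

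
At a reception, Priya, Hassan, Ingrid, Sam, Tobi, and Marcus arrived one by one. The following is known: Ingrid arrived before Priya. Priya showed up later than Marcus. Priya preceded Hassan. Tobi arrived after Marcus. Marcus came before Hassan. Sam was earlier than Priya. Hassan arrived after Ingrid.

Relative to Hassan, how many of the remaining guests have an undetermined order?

1

Forced before Hassan: Ingrid, Marcus, Priya, and Sam.
That leaves Tobi with no forced order relative to Hassan — 1.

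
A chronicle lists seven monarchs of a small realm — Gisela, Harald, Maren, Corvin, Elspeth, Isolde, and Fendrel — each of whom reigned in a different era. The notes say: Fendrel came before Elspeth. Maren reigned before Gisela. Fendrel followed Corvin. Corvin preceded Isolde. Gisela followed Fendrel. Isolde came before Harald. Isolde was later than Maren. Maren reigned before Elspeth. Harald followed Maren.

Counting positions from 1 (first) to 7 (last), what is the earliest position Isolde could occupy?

Corvin and Maren must both come before Isolde — 2 forced predecessors.
Nothing else is forced ahead of Isolde, so their earliest slot is position 2 + 1 = 3.

3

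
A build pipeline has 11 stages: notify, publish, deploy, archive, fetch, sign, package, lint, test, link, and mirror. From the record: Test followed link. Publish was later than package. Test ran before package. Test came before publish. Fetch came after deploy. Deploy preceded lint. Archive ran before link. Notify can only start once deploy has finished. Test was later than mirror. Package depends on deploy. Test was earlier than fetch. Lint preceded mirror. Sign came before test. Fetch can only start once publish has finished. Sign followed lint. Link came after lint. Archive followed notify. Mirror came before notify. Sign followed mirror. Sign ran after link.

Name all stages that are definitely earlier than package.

Directly stated before package: deploy and test.
Archive reaches package via archive → link → test → package.
Link reaches package via link → test → package.
Lint reaches package via lint → mirror → test → package.
Likewise mirror, notify, and sign each reach package by chaining the stated constraints.
No chain forces fetch (or any of the others) ahead of package.

archive, deploy, link, lint, mirror, notify, sign, test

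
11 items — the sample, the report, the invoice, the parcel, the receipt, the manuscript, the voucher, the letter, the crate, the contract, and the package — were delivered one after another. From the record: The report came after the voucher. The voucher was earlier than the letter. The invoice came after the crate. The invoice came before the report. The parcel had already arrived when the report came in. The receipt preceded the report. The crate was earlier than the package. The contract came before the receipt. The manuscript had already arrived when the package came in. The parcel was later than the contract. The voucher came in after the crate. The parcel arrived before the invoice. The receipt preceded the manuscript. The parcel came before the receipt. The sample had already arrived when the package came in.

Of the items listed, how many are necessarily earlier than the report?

6

Directly stated before the report: the invoice, the parcel, the receipt, and the voucher.
The contract reaches the report via the contract → the receipt → the report.
The crate reaches the report via the crate → the voucher → the report.
That's the contract, the crate, the invoice, the parcel, the receipt, and the voucher — 6 in all.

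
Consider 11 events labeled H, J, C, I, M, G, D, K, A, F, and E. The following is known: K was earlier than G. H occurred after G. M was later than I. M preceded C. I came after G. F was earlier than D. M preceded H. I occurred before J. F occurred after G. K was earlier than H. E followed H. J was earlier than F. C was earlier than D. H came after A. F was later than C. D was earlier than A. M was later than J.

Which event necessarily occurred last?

E

Every other event has a chain of constraints placing it before E, so E is last.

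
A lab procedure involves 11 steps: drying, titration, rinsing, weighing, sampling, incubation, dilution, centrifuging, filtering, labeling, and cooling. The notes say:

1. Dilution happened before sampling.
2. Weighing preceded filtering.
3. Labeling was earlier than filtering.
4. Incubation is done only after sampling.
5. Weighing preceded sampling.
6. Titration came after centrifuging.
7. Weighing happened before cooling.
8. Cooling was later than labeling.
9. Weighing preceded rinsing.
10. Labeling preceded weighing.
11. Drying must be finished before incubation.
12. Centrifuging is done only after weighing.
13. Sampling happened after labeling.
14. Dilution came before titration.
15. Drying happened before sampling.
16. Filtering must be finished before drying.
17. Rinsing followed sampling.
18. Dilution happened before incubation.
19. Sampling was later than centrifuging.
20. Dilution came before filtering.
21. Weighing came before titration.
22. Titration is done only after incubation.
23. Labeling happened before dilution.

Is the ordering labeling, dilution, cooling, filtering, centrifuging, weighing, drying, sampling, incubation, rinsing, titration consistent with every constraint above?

The constraints require weighing before filtering, but in the proposed sequence filtering appears ahead of weighing. That one violation is enough.

no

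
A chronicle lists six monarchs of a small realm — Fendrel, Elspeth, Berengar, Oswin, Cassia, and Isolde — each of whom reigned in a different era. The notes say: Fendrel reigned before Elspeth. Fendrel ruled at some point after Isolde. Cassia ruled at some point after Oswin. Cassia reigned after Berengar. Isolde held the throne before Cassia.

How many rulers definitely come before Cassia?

3

Directly stated before Cassia: Berengar, Isolde, and Oswin.
No chain forces Fendrel (or any of the others) ahead of Cassia.
That's Berengar, Isolde, and Oswin — 3 in all.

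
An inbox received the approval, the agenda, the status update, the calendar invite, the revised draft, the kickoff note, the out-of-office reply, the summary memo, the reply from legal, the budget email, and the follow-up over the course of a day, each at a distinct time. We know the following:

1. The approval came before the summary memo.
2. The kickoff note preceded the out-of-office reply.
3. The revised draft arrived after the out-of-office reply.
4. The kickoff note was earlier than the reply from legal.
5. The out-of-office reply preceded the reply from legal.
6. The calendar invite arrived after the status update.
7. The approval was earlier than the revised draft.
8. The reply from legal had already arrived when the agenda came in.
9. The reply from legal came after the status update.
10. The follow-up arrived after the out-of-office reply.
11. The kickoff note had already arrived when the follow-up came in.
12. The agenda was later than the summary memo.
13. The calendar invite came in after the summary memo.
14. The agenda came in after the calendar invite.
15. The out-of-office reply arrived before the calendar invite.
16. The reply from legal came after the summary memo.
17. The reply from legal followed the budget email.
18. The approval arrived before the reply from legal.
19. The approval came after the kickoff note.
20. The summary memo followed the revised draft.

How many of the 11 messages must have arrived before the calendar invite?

Directly stated before the calendar invite: the out-of-office reply, the status update, and the summary memo.
The approval reaches the calendar invite via the approval → the summary memo → the calendar invite.
The kickoff note reaches the calendar invite via the kickoff note → the out-of-office reply → the calendar invite.
The revised draft reaches the calendar invite via the revised draft → the summary memo → the calendar invite.
No chain forces the agenda (or any of the others) ahead of the calendar invite.
That's the approval, the kickoff note, the out-of-office reply, the revised draft, the status update, and the summary memo — 6 in all.

6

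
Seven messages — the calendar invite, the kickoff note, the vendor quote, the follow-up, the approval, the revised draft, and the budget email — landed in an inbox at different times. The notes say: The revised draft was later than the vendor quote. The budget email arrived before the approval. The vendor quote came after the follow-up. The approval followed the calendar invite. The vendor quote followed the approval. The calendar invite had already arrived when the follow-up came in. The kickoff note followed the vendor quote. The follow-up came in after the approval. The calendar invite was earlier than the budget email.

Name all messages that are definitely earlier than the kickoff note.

the approval, the budget email, the calendar invite, the follow-up, the vendor quote

Directly stated before the kickoff note: the vendor quote.
The approval reaches the kickoff note via the approval → the vendor quote → the kickoff note.
The budget email reaches the kickoff note via the budget email → the approval → the vendor quote → the kickoff note.
The calendar invite reaches the kickoff note via the calendar invite → the follow-up → the vendor quote → the kickoff note.
Likewise the follow-up reaches the kickoff note by chaining the stated constraints.
No chain forces the revised draft ahead of the kickoff note.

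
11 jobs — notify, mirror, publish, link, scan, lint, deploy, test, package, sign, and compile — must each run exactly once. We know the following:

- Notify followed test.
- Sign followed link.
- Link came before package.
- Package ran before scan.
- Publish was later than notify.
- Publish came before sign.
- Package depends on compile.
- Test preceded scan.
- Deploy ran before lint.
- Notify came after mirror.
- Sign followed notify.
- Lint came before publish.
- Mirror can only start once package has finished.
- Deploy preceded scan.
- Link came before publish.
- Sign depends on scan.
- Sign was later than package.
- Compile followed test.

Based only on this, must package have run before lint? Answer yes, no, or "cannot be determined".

cannot be determined

No chain of stated constraints runs from package to lint, and none runs from lint to package either.
So the relative order of package and lint is not fixed by the given facts.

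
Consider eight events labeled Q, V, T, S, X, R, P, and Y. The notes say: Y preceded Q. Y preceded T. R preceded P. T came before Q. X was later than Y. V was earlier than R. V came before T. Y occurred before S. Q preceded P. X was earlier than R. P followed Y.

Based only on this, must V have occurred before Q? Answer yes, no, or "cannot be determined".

Chain the constraints: V → T → Q. Each link is directly stated, so V comes before Q.

yes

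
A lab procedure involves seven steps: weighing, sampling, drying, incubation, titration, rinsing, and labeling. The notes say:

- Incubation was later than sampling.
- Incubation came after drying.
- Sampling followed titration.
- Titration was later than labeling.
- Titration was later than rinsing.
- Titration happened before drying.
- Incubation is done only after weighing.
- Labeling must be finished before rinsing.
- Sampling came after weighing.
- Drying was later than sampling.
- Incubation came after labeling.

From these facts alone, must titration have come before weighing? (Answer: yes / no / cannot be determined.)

cannot be determined

No chain of stated constraints runs from titration to weighing, and none runs from weighing to titration either.
So the relative order of titration and weighing is not fixed by the given facts.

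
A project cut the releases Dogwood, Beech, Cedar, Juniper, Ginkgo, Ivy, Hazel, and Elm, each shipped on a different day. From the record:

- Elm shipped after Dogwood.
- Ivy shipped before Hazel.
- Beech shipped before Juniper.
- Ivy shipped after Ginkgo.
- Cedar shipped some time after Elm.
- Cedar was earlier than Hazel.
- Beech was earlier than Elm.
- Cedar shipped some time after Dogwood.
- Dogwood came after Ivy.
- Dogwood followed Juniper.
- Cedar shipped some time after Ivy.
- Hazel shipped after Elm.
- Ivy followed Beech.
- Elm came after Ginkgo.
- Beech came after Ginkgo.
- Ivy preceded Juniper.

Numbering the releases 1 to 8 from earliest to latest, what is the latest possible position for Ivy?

Ivy must come before Cedar, Dogwood, Elm, Hazel, and Juniper — 5 releases forced after it.
Everything else can be placed before Ivy in some valid order, so Ivy can sit as late as position 8 − 5 = 3.

3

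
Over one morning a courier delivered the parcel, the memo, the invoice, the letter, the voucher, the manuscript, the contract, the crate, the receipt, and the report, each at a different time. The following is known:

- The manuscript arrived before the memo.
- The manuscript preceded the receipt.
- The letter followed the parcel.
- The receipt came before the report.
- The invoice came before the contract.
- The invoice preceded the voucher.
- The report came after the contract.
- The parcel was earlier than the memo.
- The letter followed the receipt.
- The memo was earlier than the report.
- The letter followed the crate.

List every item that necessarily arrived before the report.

Directly stated before the report: the contract, the memo, and the receipt.
The invoice reaches the report via the invoice → the contract → the report.
The manuscript reaches the report via the manuscript → the memo → the report.
The parcel reaches the report via the parcel → the memo → the report.

the contract, the invoice, the manuscript, the memo, the parcel, the receipt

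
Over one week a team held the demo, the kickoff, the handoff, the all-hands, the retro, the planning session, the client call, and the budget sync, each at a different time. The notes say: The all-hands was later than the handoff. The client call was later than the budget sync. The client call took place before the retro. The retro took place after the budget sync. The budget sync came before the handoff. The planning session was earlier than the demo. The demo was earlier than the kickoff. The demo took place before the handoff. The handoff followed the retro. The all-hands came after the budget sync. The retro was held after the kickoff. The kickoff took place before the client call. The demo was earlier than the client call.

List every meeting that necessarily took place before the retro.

the budget sync, the client call, the demo, the kickoff, the planning session

Directly stated before the retro: the budget sync, the client call, and the kickoff.
The demo reaches the retro via the demo → the client call → the retro.
The planning session reaches the retro via the planning session → the demo → the client call → the retro.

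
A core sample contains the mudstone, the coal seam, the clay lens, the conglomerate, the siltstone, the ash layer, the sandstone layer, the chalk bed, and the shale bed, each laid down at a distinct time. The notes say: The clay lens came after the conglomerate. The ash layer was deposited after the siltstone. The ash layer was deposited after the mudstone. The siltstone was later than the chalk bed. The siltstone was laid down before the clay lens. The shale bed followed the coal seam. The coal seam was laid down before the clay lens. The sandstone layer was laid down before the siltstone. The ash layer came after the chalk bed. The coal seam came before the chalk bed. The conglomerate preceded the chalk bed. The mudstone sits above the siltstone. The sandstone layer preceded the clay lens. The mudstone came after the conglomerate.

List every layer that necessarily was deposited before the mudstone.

Directly stated before the mudstone: the conglomerate and the siltstone.
The chalk bed reaches the mudstone via the chalk bed → the siltstone → the mudstone.
The coal seam reaches the mudstone via the coal seam → the chalk bed → the siltstone → the mudstone.
The sandstone layer reaches the mudstone via the sandstone layer → the siltstone → the mudstone.

the chalk bed, the coal seam, the conglomerate, the sandstone layer, the siltstone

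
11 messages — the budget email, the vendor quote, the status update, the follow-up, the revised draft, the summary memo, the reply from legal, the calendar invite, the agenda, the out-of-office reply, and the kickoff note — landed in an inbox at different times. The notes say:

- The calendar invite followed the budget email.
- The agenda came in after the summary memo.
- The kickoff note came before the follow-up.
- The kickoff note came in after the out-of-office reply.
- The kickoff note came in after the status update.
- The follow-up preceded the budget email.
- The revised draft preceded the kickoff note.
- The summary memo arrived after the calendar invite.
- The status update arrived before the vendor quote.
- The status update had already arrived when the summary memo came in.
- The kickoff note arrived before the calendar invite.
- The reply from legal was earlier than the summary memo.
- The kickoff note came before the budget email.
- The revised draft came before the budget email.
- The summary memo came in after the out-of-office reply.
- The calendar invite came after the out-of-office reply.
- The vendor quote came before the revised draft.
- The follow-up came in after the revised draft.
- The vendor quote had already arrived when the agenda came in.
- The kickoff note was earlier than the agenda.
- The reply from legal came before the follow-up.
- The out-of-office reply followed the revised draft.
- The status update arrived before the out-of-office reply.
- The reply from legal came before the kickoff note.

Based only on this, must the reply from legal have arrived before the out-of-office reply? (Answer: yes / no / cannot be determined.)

cannot be determined

No chain of stated constraints runs from the reply from legal to the out-of-office reply, and none runs from the out-of-office reply to the reply from legal either.
So the relative order of the reply from legal and the out-of-office reply is not fixed by the given facts.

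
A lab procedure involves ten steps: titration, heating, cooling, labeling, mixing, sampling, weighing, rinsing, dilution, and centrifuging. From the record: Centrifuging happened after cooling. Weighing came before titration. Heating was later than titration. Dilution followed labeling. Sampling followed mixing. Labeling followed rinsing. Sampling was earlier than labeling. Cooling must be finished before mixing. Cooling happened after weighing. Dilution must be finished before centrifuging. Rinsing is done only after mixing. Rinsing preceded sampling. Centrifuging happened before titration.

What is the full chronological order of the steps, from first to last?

weighing, cooling, mixing, rinsing, sampling, labeling, dilution, centrifuging, titration, heating

The constraints fix every adjacent pair, so only one ordering works:
weighing → cooling → mixing → rinsing → sampling → labeling → dilution → centrifuging → titration → heating.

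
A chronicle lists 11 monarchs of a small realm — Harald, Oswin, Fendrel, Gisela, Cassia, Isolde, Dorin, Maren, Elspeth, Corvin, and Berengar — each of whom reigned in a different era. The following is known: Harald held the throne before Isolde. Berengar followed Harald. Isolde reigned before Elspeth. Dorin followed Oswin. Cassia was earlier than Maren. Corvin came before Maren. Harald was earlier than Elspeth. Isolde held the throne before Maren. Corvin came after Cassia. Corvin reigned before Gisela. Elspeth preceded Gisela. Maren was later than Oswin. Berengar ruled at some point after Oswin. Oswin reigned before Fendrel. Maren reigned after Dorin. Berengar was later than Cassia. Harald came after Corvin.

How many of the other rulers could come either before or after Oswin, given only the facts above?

Forced after Oswin: Berengar, Dorin, Fendrel, and Maren.
That leaves Cassia, Corvin, Elspeth, Gisela, Harald, and Isolde with no forced order relative to Oswin — 6.

6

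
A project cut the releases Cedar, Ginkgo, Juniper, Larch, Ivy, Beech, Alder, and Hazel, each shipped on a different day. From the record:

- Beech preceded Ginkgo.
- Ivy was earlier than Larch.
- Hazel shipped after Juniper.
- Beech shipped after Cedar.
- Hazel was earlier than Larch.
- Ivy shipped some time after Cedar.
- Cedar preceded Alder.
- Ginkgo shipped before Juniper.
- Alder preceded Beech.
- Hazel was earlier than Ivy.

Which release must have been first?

Cedar has a chain of constraints placing it before every other release, so Cedar must be first.

Cedar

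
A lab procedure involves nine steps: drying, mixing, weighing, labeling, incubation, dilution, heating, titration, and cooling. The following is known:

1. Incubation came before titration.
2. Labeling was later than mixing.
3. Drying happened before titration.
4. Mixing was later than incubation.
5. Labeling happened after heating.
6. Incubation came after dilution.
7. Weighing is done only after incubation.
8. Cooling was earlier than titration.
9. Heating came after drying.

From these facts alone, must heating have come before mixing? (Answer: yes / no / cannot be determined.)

No chain of stated constraints runs from heating to mixing, and none runs from mixing to heating either.
So the relative order of heating and mixing is not fixed by the given facts.

cannot be determined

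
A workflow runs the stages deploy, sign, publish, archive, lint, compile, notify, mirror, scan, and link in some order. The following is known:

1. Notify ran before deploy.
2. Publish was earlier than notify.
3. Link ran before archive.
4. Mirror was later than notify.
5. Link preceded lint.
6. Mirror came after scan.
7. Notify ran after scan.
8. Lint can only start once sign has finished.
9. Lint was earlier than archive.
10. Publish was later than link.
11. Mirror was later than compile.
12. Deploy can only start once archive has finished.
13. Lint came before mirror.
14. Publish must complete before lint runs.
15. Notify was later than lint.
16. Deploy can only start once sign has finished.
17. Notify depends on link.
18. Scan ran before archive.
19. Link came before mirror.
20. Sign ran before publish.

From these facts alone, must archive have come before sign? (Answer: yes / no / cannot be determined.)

no

Tracing the constraints gives sign → lint → archive, so sign must come before archive.
That means archive cannot be before sign.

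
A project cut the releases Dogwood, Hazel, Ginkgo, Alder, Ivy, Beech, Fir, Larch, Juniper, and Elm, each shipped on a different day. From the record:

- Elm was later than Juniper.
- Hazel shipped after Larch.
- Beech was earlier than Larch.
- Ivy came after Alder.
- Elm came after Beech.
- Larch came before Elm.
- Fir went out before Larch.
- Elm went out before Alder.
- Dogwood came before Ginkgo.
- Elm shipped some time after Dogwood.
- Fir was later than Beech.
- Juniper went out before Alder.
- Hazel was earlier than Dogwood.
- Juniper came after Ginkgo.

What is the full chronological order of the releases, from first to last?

Beech, Fir, Larch, Hazel, Dogwood, Ginkgo, Juniper, Elm, Alder, Ivy

The constraints fix every adjacent pair, so only one ordering works:
Beech → Fir → Larch → Hazel → Dogwood → Ginkgo → Juniper → Elm → Alder → Ivy.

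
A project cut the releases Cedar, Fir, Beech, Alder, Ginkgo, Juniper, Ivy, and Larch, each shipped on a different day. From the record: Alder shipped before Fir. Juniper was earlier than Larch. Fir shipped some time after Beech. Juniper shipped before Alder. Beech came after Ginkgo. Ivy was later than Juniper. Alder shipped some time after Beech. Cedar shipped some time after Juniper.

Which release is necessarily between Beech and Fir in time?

Alder

Tracing the constraints gives Beech → Alder → Fir, so Alder sits after Beech and before Fir.
No other release is forced both after Beech and before Fir.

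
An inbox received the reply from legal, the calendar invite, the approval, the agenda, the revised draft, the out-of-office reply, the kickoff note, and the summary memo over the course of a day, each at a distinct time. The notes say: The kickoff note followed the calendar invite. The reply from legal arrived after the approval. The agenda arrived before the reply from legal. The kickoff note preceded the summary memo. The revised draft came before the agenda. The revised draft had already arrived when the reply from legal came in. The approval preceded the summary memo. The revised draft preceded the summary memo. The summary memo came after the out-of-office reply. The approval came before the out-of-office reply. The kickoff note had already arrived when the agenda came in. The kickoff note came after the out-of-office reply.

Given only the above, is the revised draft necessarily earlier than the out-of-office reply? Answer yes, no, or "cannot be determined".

No chain of stated constraints runs from the revised draft to the out-of-office reply, and none runs from the out-of-office reply to the revised draft either.
So the relative order of the revised draft and the out-of-office reply is not fixed by the given facts.

cannot be determined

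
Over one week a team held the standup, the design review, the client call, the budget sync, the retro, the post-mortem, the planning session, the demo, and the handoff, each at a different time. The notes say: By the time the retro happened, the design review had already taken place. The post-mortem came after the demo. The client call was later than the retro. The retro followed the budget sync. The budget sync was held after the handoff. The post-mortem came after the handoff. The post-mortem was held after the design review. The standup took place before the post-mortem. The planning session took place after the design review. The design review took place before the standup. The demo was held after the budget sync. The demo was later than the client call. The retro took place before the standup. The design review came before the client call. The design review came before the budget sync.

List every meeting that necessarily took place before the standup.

Directly stated before the standup: the design review and the retro.
The budget sync reaches the standup via the budget sync → the retro → the standup.
The handoff reaches the standup via the handoff → the budget sync → the retro → the standup.
No chain forces the demo (or any of the others) ahead of the standup.

the budget sync, the design review, the handoff, the retro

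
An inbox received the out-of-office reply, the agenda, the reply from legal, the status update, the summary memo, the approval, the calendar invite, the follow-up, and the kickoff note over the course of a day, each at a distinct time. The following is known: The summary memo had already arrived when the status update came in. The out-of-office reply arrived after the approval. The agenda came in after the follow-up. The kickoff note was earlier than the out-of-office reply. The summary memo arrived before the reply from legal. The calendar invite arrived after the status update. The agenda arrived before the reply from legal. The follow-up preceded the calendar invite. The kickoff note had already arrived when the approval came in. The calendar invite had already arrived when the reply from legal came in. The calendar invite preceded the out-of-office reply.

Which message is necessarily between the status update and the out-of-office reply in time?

Tracing the constraints gives the status update → the calendar invite → the out-of-office reply, so the calendar invite sits after the status update and before the out-of-office reply.
No other message is forced both after the status update and before the out-of-office reply.

the calendar invite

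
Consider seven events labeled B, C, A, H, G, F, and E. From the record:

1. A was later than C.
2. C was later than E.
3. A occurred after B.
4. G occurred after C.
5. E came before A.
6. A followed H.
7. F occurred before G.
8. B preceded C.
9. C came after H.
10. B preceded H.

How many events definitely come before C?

Directly stated before C: B, E, and H.
That's B, E, and H — 3 in all.

3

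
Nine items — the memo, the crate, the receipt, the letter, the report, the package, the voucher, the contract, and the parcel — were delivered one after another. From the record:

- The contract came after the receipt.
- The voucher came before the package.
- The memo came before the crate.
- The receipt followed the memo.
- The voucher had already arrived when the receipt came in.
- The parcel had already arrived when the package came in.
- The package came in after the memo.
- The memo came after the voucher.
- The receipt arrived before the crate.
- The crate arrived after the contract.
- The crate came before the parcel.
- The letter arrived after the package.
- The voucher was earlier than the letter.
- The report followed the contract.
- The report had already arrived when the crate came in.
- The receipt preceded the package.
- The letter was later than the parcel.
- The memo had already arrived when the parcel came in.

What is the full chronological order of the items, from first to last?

the voucher, the memo, the receipt, the contract, the report, the crate, the parcel, the package, the letter

The constraints fix every adjacent pair, so only one ordering works:
the voucher → the memo → the receipt → the contract → the report → the crate → the parcel → the package → the letter.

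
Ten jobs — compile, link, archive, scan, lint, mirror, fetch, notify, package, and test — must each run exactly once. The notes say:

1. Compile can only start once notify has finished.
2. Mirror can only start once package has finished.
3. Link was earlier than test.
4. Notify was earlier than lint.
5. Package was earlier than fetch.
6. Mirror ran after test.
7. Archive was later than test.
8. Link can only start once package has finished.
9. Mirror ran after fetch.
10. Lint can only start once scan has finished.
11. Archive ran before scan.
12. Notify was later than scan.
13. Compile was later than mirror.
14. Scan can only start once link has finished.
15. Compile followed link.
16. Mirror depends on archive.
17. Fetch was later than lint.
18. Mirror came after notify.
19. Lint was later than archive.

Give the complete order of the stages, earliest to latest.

The constraints fix every adjacent pair, so only one ordering works:
package → link → test → archive → scan → notify → lint → fetch → mirror → compile.

package, link, test, archive, scan, notify, lint, fetch, mirror, compile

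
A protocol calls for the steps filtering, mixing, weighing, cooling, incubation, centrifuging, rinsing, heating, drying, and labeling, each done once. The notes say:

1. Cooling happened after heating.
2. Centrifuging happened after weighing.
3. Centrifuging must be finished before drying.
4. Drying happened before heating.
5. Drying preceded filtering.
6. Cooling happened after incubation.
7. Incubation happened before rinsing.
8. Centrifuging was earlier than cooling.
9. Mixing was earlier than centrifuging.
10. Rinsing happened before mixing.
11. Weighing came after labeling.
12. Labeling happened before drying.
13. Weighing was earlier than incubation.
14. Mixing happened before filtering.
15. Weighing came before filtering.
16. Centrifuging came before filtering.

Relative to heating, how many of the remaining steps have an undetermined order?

Forced before heating: centrifuging, drying, incubation, labeling, mixing, rinsing, and weighing; forced after heating: cooling.
That leaves filtering with no forced order relative to heating — 1.

1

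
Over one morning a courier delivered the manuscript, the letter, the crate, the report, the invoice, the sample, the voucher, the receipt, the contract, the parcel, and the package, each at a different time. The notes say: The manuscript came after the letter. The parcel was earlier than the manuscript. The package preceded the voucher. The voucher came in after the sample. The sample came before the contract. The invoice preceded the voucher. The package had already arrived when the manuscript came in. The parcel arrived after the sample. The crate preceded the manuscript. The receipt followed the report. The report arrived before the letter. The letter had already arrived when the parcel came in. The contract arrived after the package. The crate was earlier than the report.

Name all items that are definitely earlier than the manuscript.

Directly stated before the manuscript: the crate, the letter, the package, and the parcel.
The report reaches the manuscript via the report → the letter → the manuscript.
The sample reaches the manuscript via the sample → the parcel → the manuscript.

the crate, the letter, the package, the parcel, the report, the sample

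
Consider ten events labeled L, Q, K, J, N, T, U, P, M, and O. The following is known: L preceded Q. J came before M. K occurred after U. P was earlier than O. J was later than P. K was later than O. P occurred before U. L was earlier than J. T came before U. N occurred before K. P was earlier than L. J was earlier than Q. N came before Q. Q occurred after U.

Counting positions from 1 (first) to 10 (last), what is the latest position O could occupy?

O must come before K — 1 event forced after it.
Everything else can be placed before O in some valid order, so O can sit as late as position 10 − 1 = 9.

9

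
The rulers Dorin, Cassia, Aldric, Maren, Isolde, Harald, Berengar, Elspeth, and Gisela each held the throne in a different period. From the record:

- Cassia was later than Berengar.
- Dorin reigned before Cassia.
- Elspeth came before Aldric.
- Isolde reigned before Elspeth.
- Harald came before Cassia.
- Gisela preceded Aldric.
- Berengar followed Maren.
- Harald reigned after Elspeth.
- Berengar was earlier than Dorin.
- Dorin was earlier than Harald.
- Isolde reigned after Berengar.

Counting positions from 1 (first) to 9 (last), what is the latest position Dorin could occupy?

7

Dorin must come before Cassia and Harald — 2 rulers forced after them.
Everything else can be placed before Dorin in some valid order, so Dorin can sit as late as position 9 − 2 = 7.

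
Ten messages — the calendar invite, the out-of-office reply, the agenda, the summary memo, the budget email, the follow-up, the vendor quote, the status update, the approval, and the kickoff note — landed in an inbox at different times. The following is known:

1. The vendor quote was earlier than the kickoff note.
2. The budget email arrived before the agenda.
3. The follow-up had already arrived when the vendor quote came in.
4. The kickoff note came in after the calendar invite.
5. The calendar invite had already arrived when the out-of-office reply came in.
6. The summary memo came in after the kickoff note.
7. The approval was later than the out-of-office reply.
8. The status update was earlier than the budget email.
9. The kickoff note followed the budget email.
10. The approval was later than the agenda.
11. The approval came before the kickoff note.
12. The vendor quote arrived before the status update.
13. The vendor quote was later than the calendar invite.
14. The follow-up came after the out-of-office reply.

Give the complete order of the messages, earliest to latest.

The constraints fix every adjacent pair, so only one ordering works:
the calendar invite → the out-of-office reply → the follow-up → the vendor quote → the status update → the budget email → the agenda → the approval → the kickoff note → the summary memo.

the calendar invite, the out-of-office reply, the follow-up, the vendor quote, the status update, the budget email, the agenda, the approval, the kickoff note, the summary memo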